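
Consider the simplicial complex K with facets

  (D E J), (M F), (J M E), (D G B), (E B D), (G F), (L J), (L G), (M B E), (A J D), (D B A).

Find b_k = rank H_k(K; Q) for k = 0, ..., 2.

K has 9 vertices, 17 edges, 7 triangles.
rank ∂_0 = 0, rank ∂_1 = 8 ⇒ b_0 = 9 − 0 − 8 = 1; all invariant factors of ∂_1 are 1 so no torsion. So H_0 ≅ Z.
rank ∂_1 = 8, rank ∂_2 = 7 ⇒ b_1 = 17 − 8 − 7 = 2; all invariant factors of ∂_2 are 1 so no torsion. So H_1 ≅ Z^2.
rank ∂_2 = 7, rank ∂_3 = 0 ⇒ b_2 = 7 − 7 − 0 = 0. So H_2 ≅ 0.

b_0 = 1, b_1 = 2, b_2 = 0.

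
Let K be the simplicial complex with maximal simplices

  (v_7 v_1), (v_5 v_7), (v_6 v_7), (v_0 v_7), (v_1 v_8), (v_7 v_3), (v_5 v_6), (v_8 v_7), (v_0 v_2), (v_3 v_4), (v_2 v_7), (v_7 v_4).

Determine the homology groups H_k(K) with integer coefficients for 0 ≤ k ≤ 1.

Fix the vertex order v_0 < v_1 < v_2 < v_3 < v_4 < v_5 < v_6 < v_7 < v_8 and write every simplex with vertices in increasing order. Then dim K = 1 and the simplices of K are:

  0-simplices (9): [v_0], [v_1], [v_2], [v_3], [v_4], [v_5], [v_6], [v_7], [v_8]
  1-simplices (12): [v_0,v_2], [v_0,v_7], [v_1,v_7], [v_1,v_8], [v_2,v_7], [v_3,v_4], [v_3,v_7], [v_4,v_7], [v_5,v_6], [v_5,v_7], [v_6,v_7], [v_7,v_8]

Hence C_0 ≅ Z^9, C_1 ≅ Z^12.

∂_1: C_1 → C_0 sends each edge [p,q] (with p < q) to q − p.
This gives a 9×12 integer matrix of rank 8; reducing to Smith normal form yields diagonal entries (1,1,1,1,1,1,1,1).

Now H_k = ker ∂_k / im ∂_{k+1}, so:

  H_0: rank C_0 − rank ∂_1 = 9 − 8 = 1, and the invariant factors of ∂_1 are all 1, so H_0 = Z.
  H_1: rank ker ∂_1 − rank ∂_2 = (12 − 8) − 0 = 4, and there is no ∂_2, so H_1 = Z^4.

H_0 ≅ Z,  H_1 ≅ Z^4.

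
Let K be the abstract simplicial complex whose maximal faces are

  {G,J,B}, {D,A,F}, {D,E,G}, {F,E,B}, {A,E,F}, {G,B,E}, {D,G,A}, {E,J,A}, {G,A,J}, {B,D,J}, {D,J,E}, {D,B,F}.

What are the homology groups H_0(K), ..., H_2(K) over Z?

H_0 ≅ Z,  H_1 ≅ Z/2Z,  H_2 = 0.

K has 7 vertices, 18 edges, 12 triangles.
rank ∂_0 = 0, rank ∂_1 = 6 ⇒ b_0 = 7 − 0 − 6 = 1; all invariant factors of ∂_1 are 1 so no torsion. So H_0 = Z.
rank ∂_1 = 6, rank ∂_2 = 12 ⇒ b_1 = 18 − 6 − 12 = 0; ∂_2 has invariant factor(s) [2] giving torsion. So H_1 = Z/2Z.
rank ∂_2 = 12, rank ∂_3 = 0 ⇒ b_2 = 12 − 12 − 0 = 0. So H_2 = 0.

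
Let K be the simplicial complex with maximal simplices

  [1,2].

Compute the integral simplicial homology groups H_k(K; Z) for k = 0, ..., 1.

H_0 = Z,  H_1 = 0.

We work with the vertex ordering 1 < 2. The simplices of K, each written with vertices in increasing order, are:

  0-simplices (2): [1], [2]
  1-simplices (1): [1,2]

Hence C_0 ≅ Z^2, C_1 ≅ Z^1.

∂_1: C_1 → C_0 is given by ∂[p,q] = [q] − [p].
The resulting 2×1 matrix has rank 1, and its Smith normal form has invariant factors (1).

Reading off H_k = ker ∂_k / im ∂_{k+1}:

  H_0: rank C_0 − rank ∂_1 = 2 − 1 = 1, and the invariant factors of ∂_1 are all 1, so H_0 ≅ Z.
  H_1: rank ker ∂_1 − rank ∂_2 = (1 − 1) − 0 = 0, and there is no ∂_2, so H_1 ≅ 0.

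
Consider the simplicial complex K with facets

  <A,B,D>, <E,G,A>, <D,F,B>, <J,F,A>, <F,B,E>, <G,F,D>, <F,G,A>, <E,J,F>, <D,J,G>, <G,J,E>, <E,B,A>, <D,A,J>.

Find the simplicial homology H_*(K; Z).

H_0 = Z,  H_1 = Z/2,  H_2 = 0.

Take the total order A < B < D < E < F < G < J on the vertex set. Then K (dimension 2) consists of the simplices:

  0-simplices (7): A, B, D, E, F, G, J
  1-simplices (18): AB, AD, AE, AF, AG, AJ, BD, BE, BF, DF, DG, DJ, EF, EG, EJ, FG, FJ, GJ
  2-simplices (12): ABD, ABE, ADJ, AEG, AFG, AFJ, BDF, BEF, DFG, DGJ, EFJ, EGJ

giving chain groups C_0 ≅ Z^7, C_1 ≅ Z^18, C_2 ≅ Z^12.

∂_1: C_1 → C_0 is given by ∂[p,q] = [q] − [p]. For instance
  ∂EF = F − E.
As a 7×18 matrix over Z this has rank 6, with invariant factors (1,1,1,1,1,1).

The boundary map ∂_2: C_2 → C_1 acts by ∂[p,q,r] = [q,r] − [p,r] + [p,q]. For instance
  ∂ADJ = DJ − AJ + AD,
  ∂EGJ = GJ − EJ + EG.
As a 18×12 matrix over Z this has rank 12, with invariant factors (1,1,1,1,1,1,1,1,1,1,1,2).

Now H_k = ker ∂_k / im ∂_{k+1}, so:

  H_0: rank C_0 − rank ∂_1 = 7 − 6 = 1, and the invariant factors of ∂_1 are all 1, so H_0 ≅ Z.
  H_1: rank ker ∂_1 − rank ∂_2 = (18 − 6) − 12 = 0, and ∂_2 has invariant factor 2 > 1, so H_1 ≅ Z/2.
  H_2: rank ker ∂_2 − rank ∂_3 = (12 − 12) − 0 = 0, and there is no ∂_3, so H_2 ≅ 0.

(K is a triangulation of the real projective plane RP^2.)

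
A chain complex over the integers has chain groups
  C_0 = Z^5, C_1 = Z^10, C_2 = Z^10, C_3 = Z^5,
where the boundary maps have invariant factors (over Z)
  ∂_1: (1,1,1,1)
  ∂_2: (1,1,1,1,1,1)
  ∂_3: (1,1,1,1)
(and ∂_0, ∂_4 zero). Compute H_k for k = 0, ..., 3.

H_0 ≅ Z,  H_1 = 0,  H_2 = 0,  H_3 ≅ Z.

H_0: b_0 = 5 − 0 − 4 = 1; torsion from ∂_1 factors > 1: none. So H_0 ≅ Z.
H_1: b_1 = 10 − 4 − 6 = 0; torsion from ∂_2 factors > 1: none. So H_1 ≅ 0.
H_2: b_2 = 10 − 6 − 4 = 0; torsion from ∂_3 factors > 1: none. So H_2 ≅ 0.
H_3: b_3 = 5 − 4 − 0 = 1; torsion from ∂_4 factors > 1: none. So H_3 ≅ Z.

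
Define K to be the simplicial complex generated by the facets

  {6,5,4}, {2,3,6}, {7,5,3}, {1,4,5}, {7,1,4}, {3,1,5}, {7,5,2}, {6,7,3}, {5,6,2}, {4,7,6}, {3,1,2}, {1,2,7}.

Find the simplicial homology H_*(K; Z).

H_0 = Z,  H_1 = Z/2,  H_2 = 0.

Take the total order 1 < 2 < 3 < 4 < 5 < 6 < 7 on the vertex set. Then K (dimension 2) consists of the simplices:

  0-simplices (7): [1], [2], [3], [4], [5], [6], [7]
  1-simplices (18): [1,2], [1,3], [1,4], [1,5], [1,7], [2,3], [2,5], [2,6], [2,7], [3,5], [3,6], [3,7], [4,5], [4,6], [4,7], [5,6], [5,7], [6,7]
  2-simplices (12): [1,2,3], [1,2,7], [1,3,5], [1,4,5], [1,4,7], [2,3,6], [2,5,6], [2,5,7], [3,5,7], [3,6,7], [4,5,6], [4,6,7]

so the chain groups are C_0 ≅ Z^7, C_1 ≅ Z^18, C_2 ≅ Z^12.

∂_1: C_1 → C_0 is given by ∂[p,q] = [q] − [p]. For instance
  ∂[2,5] = [5] − [2].
The 7×18 boundary matrix has rank 6 and Smith normal form diag(1,1,1,1,1,1).

The boundary map ∂_2: C_2 → C_1 maps a triangle to the signed sum of its edges. For instance
  ∂[3,6,7] = [6,7] − [3,7] + [3,6],
  ∂[2,5,7] = [5,7] − [2,7] + [2,5].
This gives a 18×12 integer matrix of rank 12; reducing to Smith normal form yields diagonal entries (1,1,1,1,1,1,1,1,1,1,1,2).

Reading off H_k = ker ∂_k / im ∂_{k+1}:

  H_0: rank C_0 − rank ∂_1 = 7 − 6 = 1, and the invariant factors of ∂_1 are all 1, so H_0 ≅ Z.
  H_1: rank ker ∂_1 − rank ∂_2 = (18 − 6) − 12 = 0, and ∂_2 has invariant factor 2 > 1, so H_1 ≅ Z/2.
  H_2: rank ker ∂_2 − rank ∂_3 = (12 − 12) − 0 = 0, and there is no ∂_3, so H_2 ≅ 0.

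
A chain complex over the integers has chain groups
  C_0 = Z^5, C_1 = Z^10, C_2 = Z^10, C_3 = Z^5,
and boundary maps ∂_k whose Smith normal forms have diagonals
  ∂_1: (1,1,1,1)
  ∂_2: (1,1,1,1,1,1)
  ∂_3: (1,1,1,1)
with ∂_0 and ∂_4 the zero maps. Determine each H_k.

H_0 ≅ Z,  H_1 = 0,  H_2 = 0,  H_3 ≅ Z.

H_0: b_0 = 5 − 0 − 4 = 1; torsion from ∂_1 factors > 1: none. So H_0 ≅ Z.
H_1: b_1 = 10 − 4 − 6 = 0; torsion from ∂_2 factors > 1: none. So H_1 ≅ 0.
H_2: b_2 = 10 − 6 − 4 = 0; torsion from ∂_3 factors > 1: none. So H_2 ≅ 0.
H_3: b_3 = 5 − 4 − 0 = 1; torsion from ∂_4 factors > 1: none. So H_3 ≅ Z.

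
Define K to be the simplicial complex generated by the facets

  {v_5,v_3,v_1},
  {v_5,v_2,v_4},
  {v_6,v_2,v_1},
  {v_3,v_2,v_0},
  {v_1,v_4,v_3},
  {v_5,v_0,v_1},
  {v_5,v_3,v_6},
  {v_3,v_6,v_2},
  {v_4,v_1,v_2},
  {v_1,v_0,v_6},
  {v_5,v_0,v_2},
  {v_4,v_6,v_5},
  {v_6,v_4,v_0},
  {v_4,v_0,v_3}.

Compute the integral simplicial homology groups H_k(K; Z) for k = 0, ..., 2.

Fix the vertex order v_0 < v_1 < v_2 < v_3 < v_4 < v_5 < v_6 and write every simplex with vertices in increasing order. Then dim K = 2 and the simplices of K are:

  0-simplices (7): [v_0], [v_1], [v_2], [v_3], [v_4], [v_5], [v_6]
  1-simplices (21): (21 of them)
  2-simplices (14): (14 of them)

giving chain groups C_0 ≅ Z^7, C_1 ≅ Z^21, C_2 ≅ Z^14.

The boundary map ∂_1: C_1 → C_0 sends each edge [p,q] (with p < q) to q − p. For instance
  ∂[v_2,v_3] = [v_3] − [v_2].
As a 7×21 matrix over Z this has rank 6, with invariant factors (1,1,1,1,1,1).

Boundary ∂_2: C_2 → C_1 acts by ∂[p,q,r] = [q,r] − [p,r] + [p,q]. For instance
  ∂[v_0,v_3,v_4] = [v_3,v_4] − [v_0,v_4] + [v_0,v_3],
  ∂[v_0,v_2,v_3] = [v_2,v_3] − [v_0,v_3] + [v_0,v_2].
The resulting 21×14 matrix has rank 13, and its Smith normal form has invariant factors (1,1,1,1,1,1,1,1,1,1,1,1,1).

From H_k ≅ ker(∂_k) / im(∂_{k+1}) we obtain:

  H_0: rank C_0 − rank ∂_1 = 7 − 6 = 1, and the invariant factors of ∂_1 are all 1, so H_0 ≅ Z.
  H_1: rank ker ∂_1 − rank ∂_2 = (21 − 6) − 13 = 2, and the invariant factors of ∂_2 are all 1, so H_1 ≅ Z^2.
  H_2: rank ker ∂_2 − rank ∂_3 = (14 − 13) − 0 = 1, and there is no ∂_3, so H_2 ≅ Z.

As a check, the Euler characteristic is 7 − 21 + 14 = 0, which agrees with 1 − 2 + 1 = 0.

H_0 = Z,  H_1 = Z^2,  H_2 = Z.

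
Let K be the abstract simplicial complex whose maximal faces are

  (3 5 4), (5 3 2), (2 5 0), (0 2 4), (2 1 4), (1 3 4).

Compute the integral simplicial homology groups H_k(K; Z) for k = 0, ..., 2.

We work with the vertex ordering 0 < 1 < 2 < 3 < 4 < 5. The simplices of K, each written with vertices in increasing order, are:

  0-simplices (6): [0], [1], [2], [3], [4], [5]
  1-simplices (12): [0,2], [0,4], [0,5], [1,2], [1,3], [1,4], [2,3], [2,4], [2,5], [3,4], [3,5], [4,5]
  2-simplices (6): [0,2,4], [0,2,5], [1,2,4], [1,3,4], [2,3,5], [3,4,5]

so the chain groups are C_0 ≅ Z^6, C_1 ≅ Z^12, C_2 ≅ Z^6.

∂_1: C_1 → C_0 maps an edge to its endpoints' difference, ∂[p,q] = q − p. For instance
  ∂[2,3] = [3] − [2].
As a 6×12 matrix over Z this has rank 5, with invariant factors (1,1,1,1,1).

∂_2: C_2 → C_1 maps a triangle to the signed sum of its edges. For instance
  ∂[2,3,5] = [3,5] − [2,5] + [2,3],
  ∂[0,2,4] = [2,4] − [0,4] + [0,2].
This gives a 12×6 integer matrix of rank 6; reducing to Smith normal form yields diagonal entries (1,1,1,1,1,1).

Computing H_k = (kernel of ∂_k) / (image of ∂_{k+1}):

  H_0: rank C_0 − rank ∂_1 = 6 − 5 = 1, and the invariant factors of ∂_1 are all 1, so H_0 ≅ Z.
  H_1: rank ker ∂_1 − rank ∂_2 = (12 − 5) − 6 = 1, and the invariant factors of ∂_2 are all 1, so H_1 ≅ Z.
  H_2: rank ker ∂_2 − rank ∂_3 = (6 − 6) − 0 = 0, and there is no ∂_3, so H_2 ≅ 0.

As a check, the Euler characteristic is 6 − 12 + 6 = 0, which agrees with 1 − 1 + 0 = 0.

H_0 = Z,  H_1 = Z,  H_2 = 0.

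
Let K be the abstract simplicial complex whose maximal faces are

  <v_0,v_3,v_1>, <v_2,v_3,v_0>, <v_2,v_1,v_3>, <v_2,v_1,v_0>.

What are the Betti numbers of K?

We work with the vertex ordering v_0 < v_1 < v_2 < v_3. The simplices of K, each written with vertices in increasing order, are:

  0-simplices (4): [v_0], [v_1], [v_2], [v_3]
  1-simplices (6): [v_0,v_1], [v_0,v_2], [v_0,v_3], [v_1,v_2], [v_1,v_3], [v_2,v_3]
  2-simplices (4): [v_0,v_1,v_2], [v_0,v_1,v_3], [v_0,v_2,v_3], [v_1,v_2,v_3]

Hence C_0 ≅ Z^4, C_1 ≅ Z^6, C_2 ≅ Z^4.

∂_1: C_1 → C_0 is given by ∂[p,q] = [q] − [p]. For instance
  ∂[v_2,v_3] = [v_3] − [v_2].
This gives a 4×6 integer matrix of rank 3; reducing to Smith normal form yields diagonal entries (1,1,1).

Boundary ∂_2: C_2 → C_1 sends each 2-simplex [p,q,r] to [q,r] − [p,r] + [p,q]. For instance
  ∂[v_0,v_1,v_3] = [v_1,v_3] − [v_0,v_3] + [v_0,v_1],
  ∂[v_1,v_2,v_3] = [v_2,v_3] − [v_1,v_3] + [v_1,v_2].
The resulting 6×4 matrix has rank 3, and its Smith normal form has invariant factors (1,1,1).

From H_k ≅ ker(∂_k) / im(∂_{k+1}) we obtain:

  H_0: rank C_0 − rank ∂_1 = 4 − 3 = 1, and the invariant factors of ∂_1 are all 1, so H_0 = Z.
  H_1: rank ker ∂_1 − rank ∂_2 = (6 − 3) − 3 = 0, and the invariant factors of ∂_2 are all 1, so H_1 = 0.
  H_2: rank ker ∂_2 − rank ∂_3 = (4 − 3) − 0 = 1, and there is no ∂_3, so H_2 = Z.

As a check, the Euler characteristic is 4 − 6 + 4 = 2, which agrees with 1 − 0 + 1 = 2.

Hence the Betti numbers are b_0 = 1, b_1 = 0, b_2 = 1.

b_0 = 1, b_1 = 0, b_2 = 1.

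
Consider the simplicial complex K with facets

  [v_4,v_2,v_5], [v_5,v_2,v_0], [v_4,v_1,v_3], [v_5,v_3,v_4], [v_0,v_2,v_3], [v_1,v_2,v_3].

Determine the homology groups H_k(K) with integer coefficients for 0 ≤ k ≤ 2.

H_0 = Z,  H_1 = Z,  H_2 = 0.

We work with the vertex ordering v_0 < v_1 < v_2 < v_3 < v_4 < v_5. The simplices of K, each written with vertices in increasing order, are:

  0-simplices (6): [v_0], [v_1], [v_2], [v_3], [v_4], [v_5]
  1-simplices (12): [v_0,v_2], [v_0,v_3], [v_0,v_5], [v_1,v_2], [v_1,v_3], [v_1,v_4], [v_2,v_3], [v_2,v_4], [v_2,v_5], [v_3,v_4], [v_3,v_5], [v_4,v_5]
  2-simplices (6): [v_0,v_2,v_3], [v_0,v_2,v_5], [v_1,v_2,v_3], [v_1,v_3,v_4], [v_2,v_4,v_5], [v_3,v_4,v_5]

so the chain groups are C_0 ≅ Z^6, C_1 ≅ Z^12, C_2 ≅ Z^6.

Boundary ∂_1: C_1 → C_0 maps an edge to its endpoints' difference, ∂[p,q] = q − p. For instance
  ∂[v_2,v_5] = [v_5] − [v_2].
As a 6×12 matrix over Z this has rank 5, with invariant factors (1,1,1,1,1).

Boundary ∂_2: C_2 → C_1 acts by ∂[p,q,r] = [q,r] − [p,r] + [p,q]. For instance
  ∂[v_1,v_2,v_3] = [v_2,v_3] − [v_1,v_3] + [v_1,v_2],
  ∂[v_0,v_2,v_5] = [v_2,v_5] − [v_0,v_5] + [v_0,v_2].
As a 12×6 matrix over Z this has rank 6, with invariant factors (1,1,1,1,1,1).

Computing H_k = (kernel of ∂_k) / (image of ∂_{k+1}):

  H_0: rank C_0 − rank ∂_1 = 6 − 5 = 1, and the invariant factors of ∂_1 are all 1, so H_0 = Z.
  H_1: rank ker ∂_1 − rank ∂_2 = (12 − 5) − 6 = 1, and the invariant factors of ∂_2 are all 1, so H_1 = Z.
  H_2: rank ker ∂_2 − rank ∂_3 = (6 − 6) − 0 = 0, and there is no ∂_3, so H_2 = 0.

As a check, the Euler characteristic is 6 − 12 + 6 = 0, which agrees with 1 − 1 + 0 = 0.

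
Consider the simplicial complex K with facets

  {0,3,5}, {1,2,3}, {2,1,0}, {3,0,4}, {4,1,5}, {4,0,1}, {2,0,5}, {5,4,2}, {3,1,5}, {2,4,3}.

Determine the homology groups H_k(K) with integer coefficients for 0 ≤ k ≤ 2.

K has 6 vertices, 15 edges, 10 triangles.
rank ∂_0 = 0, rank ∂_1 = 5 ⇒ b_0 = 6 − 0 − 5 = 1; all invariant factors of ∂_1 are 1 so no torsion. So H_0 = Z.
rank ∂_1 = 5, rank ∂_2 = 10 ⇒ b_1 = 15 − 5 − 10 = 0; ∂_2 has invariant factor(s) [2] giving torsion. So H_1 = Z/2.
rank ∂_2 = 10, rank ∂_3 = 0 ⇒ b_2 = 10 − 10 − 0 = 0. So H_2 = 0.

H_0 ≅ Z,  H_1 ≅ Z/2,  H_2 = 0.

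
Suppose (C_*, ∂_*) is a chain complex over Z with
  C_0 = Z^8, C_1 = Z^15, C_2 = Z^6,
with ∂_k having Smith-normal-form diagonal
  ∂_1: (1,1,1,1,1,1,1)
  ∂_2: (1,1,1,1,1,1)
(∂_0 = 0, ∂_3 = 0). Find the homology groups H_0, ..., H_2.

H_0: b_0 = 8 − 0 − 7 = 1; torsion from ∂_1 factors > 1: none. So H_0 = Z.
H_1: b_1 = 15 − 7 − 6 = 2; torsion from ∂_2 factors > 1: none. So H_1 = Z^2.
H_2: b_2 = 6 − 6 − 0 = 0; torsion from ∂_3 factors > 1: none. So H_2 = 0.

H_0 = Z,  H_1 = Z^2,  H_2 = 0.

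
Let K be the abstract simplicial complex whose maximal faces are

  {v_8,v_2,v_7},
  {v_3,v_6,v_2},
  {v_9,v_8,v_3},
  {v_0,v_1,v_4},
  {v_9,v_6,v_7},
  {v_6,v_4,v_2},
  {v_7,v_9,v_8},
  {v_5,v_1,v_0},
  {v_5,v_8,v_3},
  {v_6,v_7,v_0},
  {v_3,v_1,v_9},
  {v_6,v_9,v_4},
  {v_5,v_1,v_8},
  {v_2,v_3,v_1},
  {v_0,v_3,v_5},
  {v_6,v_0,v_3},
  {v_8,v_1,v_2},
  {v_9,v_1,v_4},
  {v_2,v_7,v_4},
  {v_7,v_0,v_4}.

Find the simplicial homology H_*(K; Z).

Order the vertices as v_0 < v_1 < v_2 < v_3 < v_4 < v_5 < v_6 < v_7 < v_8 < v_9. Listing each simplex with vertices in this order, K has dimension 2 with simplices:

  0-simplices (10): [v_0], [v_1], [v_2], [v_3], [v_4], [v_5], [v_6], [v_7], [v_8], [v_9]
  1-simplices (30): (30 of them)
  2-simplices (20): (20 of them)

giving chain groups C_0 ≅ Z^10, C_1 ≅ Z^30, C_2 ≅ Z^20.

∂_1: C_1 → C_0 maps an edge to its endpoints' difference, ∂[p,q] = q − p.
The resulting 10×30 matrix has rank 9, and its Smith normal form has invariant factors (1,1,1,1,1,1,1,1,1).

Boundary ∂_2: C_2 → C_1 maps a triangle to the signed sum of its edges. For instance
  ∂[v_6,v_7,v_9] = [v_7,v_9] − [v_6,v_9] + [v_6,v_7],
  ∂[v_2,v_4,v_7] = [v_4,v_7] − [v_2,v_7] + [v_2,v_4].
The 30×20 boundary matrix has rank 20 and Smith normal form diag(1,1,1,1,1,1,1,1,1,1,1,1,1,1,1,1,1,1,1,2).

Now H_k = ker ∂_k / im ∂_{k+1}, so:

  H_0: rank C_0 − rank ∂_1 = 10 − 9 = 1, and the invariant factors of ∂_1 are all 1, so H_0 ≅ Z.
  H_1: rank ker ∂_1 − rank ∂_2 = (30 − 9) − 20 = 1, and ∂_2 has invariant factor 2 > 1, so H_1 ≅ Z ⊕ Z/2.
  H_2: rank ker ∂_2 − rank ∂_3 = (20 − 20) − 0 = 0, and there is no ∂_3, so H_2 ≅ 0.

H_0 = Z,  H_1 = Z ⊕ Z/2,  H_2 = 0.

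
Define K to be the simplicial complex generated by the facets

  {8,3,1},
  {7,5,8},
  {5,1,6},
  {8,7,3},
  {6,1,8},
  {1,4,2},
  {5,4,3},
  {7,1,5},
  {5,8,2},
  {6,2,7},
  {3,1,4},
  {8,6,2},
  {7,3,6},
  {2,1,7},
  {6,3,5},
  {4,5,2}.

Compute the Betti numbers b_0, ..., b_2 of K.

Order the vertices as 1 < 2 < 3 < 4 < 5 < 6 < 7 < 8. Listing each simplex with vertices in this order, K has dimension 2 with simplices:

  0-simplices (8): [1], [2], [3], [4], [5], [6], [7], [8]
  1-simplices (24): (24 of them)
  2-simplices (16): [1,2,4], [1,2,7], [1,3,4], [1,3,8], [1,5,6], [1,5,7], [1,6,8], [2,4,5], [2,5,8], [2,6,7], [2,6,8], [3,4,5], [3,5,6], [3,6,7], [3,7,8], [5,7,8]

Hence C_0 ≅ Z^8, C_1 ≅ Z^24, C_2 ≅ Z^16.

Boundary ∂_1: C_1 → C_0 sends each edge [p,q] (with p < q) to q − p.
The 8×24 boundary matrix has rank 7 and Smith normal form diag(1,1,1,1,1,1,1).

Boundary ∂_2: C_2 → C_1 sends each 2-simplex [p,q,r] to [q,r] − [p,r] + [p,q]. For instance
  ∂[1,3,8] = [3,8] − [1,8] + [1,3],
  ∂[2,6,7] = [6,7] − [2,7] + [2,6].
The resulting 24×16 matrix has rank 15, and its Smith normal form has invariant factors (1,1,1,1,1,1,1,1,1,1,1,1,1,1,1).

Computing H_k = (kernel of ∂_k) / (image of ∂_{k+1}):

  H_0: rank C_0 − rank ∂_1 = 8 − 7 = 1, and the invariant factors of ∂_1 are all 1, so H_0 = Z.
  H_1: rank ker ∂_1 − rank ∂_2 = (24 − 7) − 15 = 2, and the invariant factors of ∂_2 are all 1, so H_1 = Z^2.
  H_2: rank ker ∂_2 − rank ∂_3 = (16 − 15) − 0 = 1, and there is no ∂_3, so H_2 = Z.

As a check, the Euler characteristic is 8 − 24 + 16 = 0, which agrees with 1 − 2 + 1 = 0.
(K is a triangulation of the torus T^2.)

Hence the Betti numbers are b_0 = 1, b_1 = 2, b_2 = 1.

b_0 = 1, b_1 = 2, b_2 = 1.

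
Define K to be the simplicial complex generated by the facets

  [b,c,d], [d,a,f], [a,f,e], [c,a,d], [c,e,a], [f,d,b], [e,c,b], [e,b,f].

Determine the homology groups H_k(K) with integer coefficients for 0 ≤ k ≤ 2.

H_0 = Z,  H_1 = 0,  H_2 = Z.

Order the vertices as a < b < c < d < e < f. Listing each simplex with vertices in this order, K has dimension 2 with simplices:

  0-simplices (6): a, b, c, d, e, f
  1-simplices (12): ac, ad, ae, af, bc, bd, be, bf, cd, ce, df, ef
  2-simplices (8): acd, ace, adf, aef, bcd, bce, bdf, bef

so the chain groups are C_0 ≅ Z^6, C_1 ≅ Z^12, C_2 ≅ Z^8.

∂_1: C_1 → C_0 sends each edge [p,q] (with p < q) to q − p. For instance
  ∂ac = c − a.
This gives a 6×12 integer matrix of rank 5; reducing to Smith normal form yields diagonal entries (1,1,1,1,1).

Boundary ∂_2: C_2 → C_1 maps a triangle to the signed sum of its edges. For instance
  ∂adf = df − af + ad,
  ∂aef = ef − af + ae.
The 12×8 boundary matrix has rank 7 and Smith normal form diag(1,1,1,1,1,1,1).

Reading off H_k = ker ∂_k / im ∂_{k+1}:

  H_0: rank C_0 − rank ∂_1 = 6 − 5 = 1, and the invariant factors of ∂_1 are all 1, so H_0 = Z.
  H_1: rank ker ∂_1 − rank ∂_2 = (12 − 5) − 7 = 0, and the invariant factors of ∂_2 are all 1, so H_1 = 0.
  H_2: rank ker ∂_2 − rank ∂_3 = (8 − 7) − 0 = 1, and there is no ∂_3, so H_2 = Z.

(K is a triangulation of the 2-sphere S^2.)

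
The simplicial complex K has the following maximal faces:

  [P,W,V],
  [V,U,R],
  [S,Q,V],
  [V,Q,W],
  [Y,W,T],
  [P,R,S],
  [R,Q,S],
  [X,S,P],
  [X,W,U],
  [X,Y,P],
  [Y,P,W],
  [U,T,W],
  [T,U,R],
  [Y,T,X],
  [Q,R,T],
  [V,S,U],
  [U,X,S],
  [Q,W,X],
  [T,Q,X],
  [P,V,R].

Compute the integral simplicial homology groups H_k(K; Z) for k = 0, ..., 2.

H_0 ≅ Z,  H_1 ≅ Z ⊕ Z/2Z,  H_2 = 0.

Take the total order P < Q < R < S < T < U < V < W < X < Y on the vertex set. Then K (dimension 2) consists of the simplices:

  0-simplices (10): P, Q, R, S, T, U, V, W, X, Y
  1-simplices (30): PR, PS, PV, PW, PX, PY, QR, QS, QT, QV, QW, QX, RS, RT, RU, RV, SU, SV, SX, TU, TW, TX, TY, UV, UW, UX, VW, WX, WY, XY
  2-simplices (20): PRS, PRV, PSX, PVW, PWY, PXY, QRS, QRT, QSV, QTX, QVW, QWX, RTU, RUV, SUV, SUX, TUW, TWY, TXY, UWX

Hence C_0 ≅ Z^10, C_1 ≅ Z^30, C_2 ≅ Z^20.

∂_1: C_1 → C_0 sends each edge [p,q] (with p < q) to q − p.
As a 10×30 matrix over Z this has rank 9, with invariant factors (1,1,1,1,1,1,1,1,1).

Boundary ∂_2: C_2 → C_1 maps a triangle to the signed sum of its edges. For instance
  ∂QWX = WX − QX + QW,
  ∂RTU = TU − RU + RT.
As a 30×20 matrix over Z this has rank 20, with invariant factors (1,1,1,1,1,1,1,1,1,1,1,1,1,1,1,1,1,1,1,2).

From H_k ≅ ker(∂_k) / im(∂_{k+1}) we obtain:

  H_0: rank C_0 − rank ∂_1 = 10 − 9 = 1, and the invariant factors of ∂_1 are all 1, so H_0 = Z.
  H_1: rank ker ∂_1 − rank ∂_2 = (30 − 9) − 20 = 1, and ∂_2 has invariant factor 2 > 1, so H_1 = Z ⊕ Z/2Z.
  H_2: rank ker ∂_2 − rank ∂_3 = (20 − 20) − 0 = 0, and there is no ∂_3, so H_2 = 0.

As a check, the Euler characteristic is 10 − 30 + 20 = 0, which agrees with 1 − 1 + 0 = 0.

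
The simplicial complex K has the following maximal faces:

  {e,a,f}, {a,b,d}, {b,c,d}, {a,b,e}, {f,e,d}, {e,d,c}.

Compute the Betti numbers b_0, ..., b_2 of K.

b_0 = 1, b_1 = 1, b_2 = 0.

K has 6 vertices, 12 edges, 6 triangles.
rank ∂_0 = 0, rank ∂_1 = 5 ⇒ b_0 = 6 − 0 − 5 = 1; all invariant factors of ∂_1 are 1 so no torsion. So H_0 = Z.
rank ∂_1 = 5, rank ∂_2 = 6 ⇒ b_1 = 12 − 5 − 6 = 1; all invariant factors of ∂_2 are 1 so no torsion. So H_1 = Z.
rank ∂_2 = 6, rank ∂_3 = 0 ⇒ b_2 = 6 − 6 − 0 = 0. So H_2 = 0.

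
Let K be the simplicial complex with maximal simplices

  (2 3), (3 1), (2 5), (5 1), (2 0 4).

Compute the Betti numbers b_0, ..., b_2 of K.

Take the total order 0 < 1 < 2 < 3 < 4 < 5 on the vertex set. Then K (dimension 2) consists of the simplices:

  0-simplices (6): [0], [1], [2], [3], [4], [5]
  1-simplices (7): [0,2], [0,4], [1,3], [1,5], [2,3], [2,4], [2,5]
  2-simplices (1): [0,2,4]

so the chain groups are C_0 ≅ Z^6, C_1 ≅ Z^7, C_2 ≅ Z^1.

Boundary ∂_1: C_1 → C_0 is given by ∂[p,q] = [q] − [p].
As a 6×7 matrix over Z this has rank 5, with invariant factors (1,1,1,1,1).

The boundary map ∂_2: C_2 → C_1 acts by ∂[p,q,r] = [q,r] − [p,r] + [p,q]. For instance
  ∂[0,2,4] = [2,4] − [0,4] + [0,2].
This gives a 7×1 integer matrix of rank 1; reducing to Smith normal form yields diagonal entries (1).

Computing H_k = (kernel of ∂_k) / (image of ∂_{k+1}):

  H_0: rank C_0 − rank ∂_1 = 6 − 5 = 1, and the invariant factors of ∂_1 are all 1, so H_0 = Z.
  H_1: rank ker ∂_1 − rank ∂_2 = (7 − 5) − 1 = 1, and the invariant factors of ∂_2 are all 1, so H_1 = Z.
  H_2: rank ker ∂_2 − rank ∂_3 = (1 − 1) − 0 = 0, and there is no ∂_3, so H_2 = 0.

Hence the Betti numbers are b_0 = 1, b_1 = 1, b_2 = 0.

b_0 = 1, b_1 = 1, b_2 = 0.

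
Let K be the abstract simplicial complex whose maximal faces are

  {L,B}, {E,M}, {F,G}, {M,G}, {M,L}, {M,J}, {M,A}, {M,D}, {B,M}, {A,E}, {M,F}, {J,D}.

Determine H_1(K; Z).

H_1 = Z^4.

We work with the vertex ordering A < B < D < E < F < G < J < L < M. The simplices of K, each written with vertices in increasing order, are:

  0-simplices (9): A, B, D, E, F, G, J, L, M
  1-simplices (12): AE, AM, BL, BM, DJ, DM, EM, FG, FM, GM, JM, LM

Hence C_0 ≅ Z^9, C_1 ≅ Z^12.

Boundary ∂_1: C_1 → C_0 maps an edge to its endpoints' difference, ∂[p,q] = q − p.
The resulting 9×12 matrix has rank 8, and its Smith normal form has invariant factors (1,1,1,1,1,1,1,1).

Computing H_k = (kernel of ∂_k) / (image of ∂_{k+1}):

  H_1: rank ker ∂_1 − rank ∂_2 = (12 − 8) − 0 = 4, and there is no ∂_2, so H_1 = Z^4.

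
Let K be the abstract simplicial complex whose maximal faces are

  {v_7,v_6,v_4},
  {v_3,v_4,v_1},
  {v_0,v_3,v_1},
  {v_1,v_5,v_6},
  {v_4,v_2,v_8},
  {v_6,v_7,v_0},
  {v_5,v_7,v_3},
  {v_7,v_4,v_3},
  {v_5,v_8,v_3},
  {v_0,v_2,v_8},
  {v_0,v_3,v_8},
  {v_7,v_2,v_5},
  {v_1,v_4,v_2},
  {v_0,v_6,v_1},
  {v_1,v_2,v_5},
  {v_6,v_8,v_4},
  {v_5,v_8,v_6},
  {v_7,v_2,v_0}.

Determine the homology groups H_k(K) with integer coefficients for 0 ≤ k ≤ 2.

H_0 = Z,  H_1 = Z^2,  H_2 = Z.

We work with the vertex ordering v_0 < v_1 < v_2 < v_3 < v_4 < v_5 < v_6 < v_7 < v_8. The simplices of K, each written with vertices in increasing order, are:

  0-simplices (9): [v_0], [v_1], [v_2], [v_3], [v_4], [v_5], [v_6], [v_7], [v_8]
  1-simplices (27): (27 of them)
  2-simplices (18): (18 of them)

so the chain groups are C_0 ≅ Z^9, C_1 ≅ Z^27, C_2 ≅ Z^18.

The boundary map ∂_1: C_1 → C_0 is given by ∂[p,q] = [q] − [p].
The resulting 9×27 matrix has rank 8, and its Smith normal form has invariant factors (1,1,1,1,1,1,1,1).

Boundary ∂_2: C_2 → C_1 sends each 2-simplex [p,q,r] to [q,r] − [p,r] + [p,q]. For instance
  ∂[v_0,v_1,v_6] = [v_1,v_6] − [v_0,v_6] + [v_0,v_1],
  ∂[v_3,v_5,v_8] = [v_5,v_8] − [v_3,v_8] + [v_3,v_5].
This gives a 27×18 integer matrix of rank 17; reducing to Smith normal form yields diagonal entries (1,1,1,1,1,1,1,1,1,1,1,1,1,1,1,1,1).

Computing H_k = (kernel of ∂_k) / (image of ∂_{k+1}):

  H_0: rank C_0 − rank ∂_1 = 9 − 8 = 1, and the invariant factors of ∂_1 are all 1, so H_0 = Z.
  H_1: rank ker ∂_1 − rank ∂_2 = (27 − 8) − 17 = 2, and the invariant factors of ∂_2 are all 1, so H_1 = Z^2.
  H_2: rank ker ∂_2 − rank ∂_3 = (18 − 17) − 0 = 1, and there is no ∂_3, so H_2 = Z.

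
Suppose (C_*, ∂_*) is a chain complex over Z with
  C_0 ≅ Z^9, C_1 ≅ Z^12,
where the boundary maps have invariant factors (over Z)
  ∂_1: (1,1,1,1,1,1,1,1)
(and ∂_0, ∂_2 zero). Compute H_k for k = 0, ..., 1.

H_0: b_0 = 9 − 0 − 8 = 1; torsion from ∂_1 factors > 1: none. So H_0 = Z.
H_1: b_1 = 12 − 8 − 0 = 4; torsion from ∂_2 factors > 1: none. So H_1 = Z^4.

H_0 = Z,  H_1 = Z^4.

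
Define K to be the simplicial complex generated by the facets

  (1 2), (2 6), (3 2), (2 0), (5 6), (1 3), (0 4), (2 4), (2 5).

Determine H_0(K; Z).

Take the total order 0 < 1 < 2 < 3 < 4 < 5 < 6 on the vertex set. Then K (dimension 1) consists of the simplices:

  0-simplices (7): [0], [1], [2], [3], [4], [5], [6]
  1-simplices (9): [0,2], [0,4], [1,2], [1,3], [2,3], [2,4], [2,5], [2,6], [5,6]

giving chain groups C_0 ≅ Z^7, C_1 ≅ Z^9.

Boundary ∂_1: C_1 → C_0 is given by ∂[p,q] = [q] − [p]. For instance
  ∂[5,6] = [6] − [5].
This gives a 7×9 integer matrix of rank 6; reducing to Smith normal form yields diagonal entries (1,1,1,1,1,1).

From H_k ≅ ker(∂_k) / im(∂_{k+1}) we obtain:

  H_0: rank C_0 − rank ∂_1 = 7 − 6 = 1, and the invariant factors of ∂_1 are all 1, so H_0 ≅ Z.

H_0 = Z.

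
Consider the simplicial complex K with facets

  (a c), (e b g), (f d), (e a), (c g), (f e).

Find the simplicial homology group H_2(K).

Take the total order a < b < c < d < e < f < g on the vertex set. Then K (dimension 2) consists of the simplices:

  0-simplices (7): a, b, c, d, e, f, g
  1-simplices (8): ac, ae, be, bg, cg, df, ef, eg
  2-simplices (1): beg

Hence C_0 ≅ Z^7, C_1 ≅ Z^8, C_2 ≅ Z^1.

∂_1: C_1 → C_0 sends each edge [p,q] (with p < q) to q − p. For instance
  ∂be = e − b.
The resulting 7×8 matrix has rank 6, and its Smith normal form has invariant factors (1,1,1,1,1,1).

∂_2: C_2 → C_1 acts by ∂[p,q,r] = [q,r] − [p,r] + [p,q]. For instance
  ∂beg = eg − bg + be.
The resulting 8×1 matrix has rank 1, and its Smith normal form has invariant factors (1).

From H_k ≅ ker(∂_k) / im(∂_{k+1}) we obtain:

  H_2: rank ker ∂_2 − rank ∂_3 = (1 − 1) − 0 = 0, and there is no ∂_3, so H_2 = 0.

H_2 = 0.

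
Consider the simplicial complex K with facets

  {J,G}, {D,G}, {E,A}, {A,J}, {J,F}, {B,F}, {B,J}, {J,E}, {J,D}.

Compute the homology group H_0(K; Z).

H_0 = Z.

Take the total order A < B < D < E < F < G < J on the vertex set. Then K (dimension 1) consists of the simplices:

  0-simplices (7): A, B, D, E, F, G, J
  1-simplices (9): AE, AJ, BF, BJ, DG, DJ, EJ, FJ, GJ

Hence C_0 ≅ Z^7, C_1 ≅ Z^9.

∂_1: C_1 → C_0 is given by ∂[p,q] = [q] − [p].
The resulting 7×9 matrix has rank 6, and its Smith normal form has invariant factors (1,1,1,1,1,1).

Computing H_k = (kernel of ∂_k) / (image of ∂_{k+1}):

  H_0: rank C_0 − rank ∂_1 = 7 − 6 = 1, and the invariant factors of ∂_1 are all 1, so H_0 ≅ Z.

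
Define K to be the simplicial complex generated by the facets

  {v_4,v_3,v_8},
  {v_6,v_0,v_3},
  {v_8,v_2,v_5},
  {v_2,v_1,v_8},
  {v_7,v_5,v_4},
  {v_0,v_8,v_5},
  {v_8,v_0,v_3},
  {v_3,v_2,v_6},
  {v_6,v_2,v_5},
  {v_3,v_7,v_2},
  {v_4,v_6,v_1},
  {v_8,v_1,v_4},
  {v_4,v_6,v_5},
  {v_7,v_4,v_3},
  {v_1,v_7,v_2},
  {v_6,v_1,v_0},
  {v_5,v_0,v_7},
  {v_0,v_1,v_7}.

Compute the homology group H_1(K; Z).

H_1 = Z^2.

Fix the vertex order v_0 < v_1 < v_2 < v_3 < v_4 < v_5 < v_6 < v_7 < v_8 and write every simplex with vertices in increasing order. Then dim K = 2 and the simplices of K are:

  0-simplices (9): [v_0], [v_1], [v_2], [v_3], [v_4], [v_5], [v_6], [v_7], [v_8]
  1-simplices (27): (27 of them)
  2-simplices (18): (18 of them)

so the chain groups are C_0 ≅ Z^9, C_1 ≅ Z^27, C_2 ≅ Z^18.

Boundary ∂_1: C_1 → C_0 maps an edge to its endpoints' difference, ∂[p,q] = q − p. For instance
  ∂[v_2,v_6] = [v_6] − [v_2].
This gives a 9×27 integer matrix of rank 8; reducing to Smith normal form yields diagonal entries (1,1,1,1,1,1,1,1).

∂_2: C_2 → C_1 maps a triangle to the signed sum of its edges. For instance
  ∂[v_4,v_5,v_7] = [v_5,v_7] − [v_4,v_7] + [v_4,v_5],
  ∂[v_3,v_4,v_8] = [v_4,v_8] − [v_3,v_8] + [v_3,v_4].
The resulting 27×18 matrix has rank 17, and its Smith normal form has invariant factors (1,1,1,1,1,1,1,1,1,1,1,1,1,1,1,1,1).

Now H_k = ker ∂_k / im ∂_{k+1}, so:

  H_1: rank ker ∂_1 − rank ∂_2 = (27 − 8) − 17 = 2, and the invariant factors of ∂_2 are all 1, so H_1 = Z^2.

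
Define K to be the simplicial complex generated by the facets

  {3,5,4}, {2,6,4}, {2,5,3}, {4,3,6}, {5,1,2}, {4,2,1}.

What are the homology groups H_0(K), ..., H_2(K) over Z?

H_0 = Z,  H_1 = Z,  H_2 = 0.

Fix the vertex order 1 < 2 < 3 < 4 < 5 < 6 and write every simplex with vertices in increasing order. Then dim K = 2 and the simplices of K are:

  0-simplices (6): [1], [2], [3], [4], [5], [6]
  1-simplices (12): [1,2], [1,4], [1,5], [2,3], [2,4], [2,5], [2,6], [3,4], [3,5], [3,6], [4,5], [4,6]
  2-simplices (6): [1,2,4], [1,2,5], [2,3,5], [2,4,6], [3,4,5], [3,4,6]

so the chain groups are C_0 ≅ Z^6, C_1 ≅ Z^12, C_2 ≅ Z^6.

∂_1: C_1 → C_0 sends each edge [p,q] (with p < q) to q − p. For instance
  ∂[1,4] = [4] − [1].
The 6×12 boundary matrix has rank 5 and Smith normal form diag(1,1,1,1,1).

The boundary map ∂_2: C_2 → C_1 acts by ∂[p,q,r] = [q,r] − [p,r] + [p,q]. For instance
  ∂[2,4,6] = [4,6] − [2,6] + [2,4],
  ∂[1,2,5] = [2,5] − [1,5] + [1,2].
The resulting 12×6 matrix has rank 6, and its Smith normal form has invariant factors (1,1,1,1,1,1).

From H_k ≅ ker(∂_k) / im(∂_{k+1}) we obtain:

  H_0: rank C_0 − rank ∂_1 = 6 − 5 = 1, and the invariant factors of ∂_1 are all 1, so H_0 ≅ Z.
  H_1: rank ker ∂_1 − rank ∂_2 = (12 − 5) − 6 = 1, and the invariant factors of ∂_2 are all 1, so H_1 ≅ Z.
  H_2: rank ker ∂_2 − rank ∂_3 = (6 − 6) − 0 = 0, and there is no ∂_3, so H_2 ≅ 0.

As a check, the Euler characteristic is 6 − 12 + 6 = 0, which agrees with 1 − 1 + 0 = 0.
(K is a triangulation of the cylinder S^1 x I.)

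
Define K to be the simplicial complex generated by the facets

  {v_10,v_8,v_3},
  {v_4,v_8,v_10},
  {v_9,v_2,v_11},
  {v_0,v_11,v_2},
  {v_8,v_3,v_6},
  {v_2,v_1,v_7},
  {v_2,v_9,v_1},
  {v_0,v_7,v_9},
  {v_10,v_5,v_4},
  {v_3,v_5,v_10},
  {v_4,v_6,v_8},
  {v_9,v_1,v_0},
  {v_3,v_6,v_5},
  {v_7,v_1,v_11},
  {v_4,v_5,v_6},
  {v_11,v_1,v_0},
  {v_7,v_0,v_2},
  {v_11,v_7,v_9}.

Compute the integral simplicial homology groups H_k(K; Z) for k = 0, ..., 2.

Order the vertices as v_0 < v_1 < v_2 < v_3 < v_4 < v_5 < v_6 < v_7 < v_8 < v_9 < v_10 < v_11. Listing each simplex with vertices in this order, K has dimension 2 with simplices:

  0-simplices (12): [v_0], [v_1], [v_2], [v_3], [v_4], [v_5], [v_6], [v_7], [v_8], [v_9], [v_10], [v_11]
  1-simplices (27): (27 of them)
  2-simplices (18): (18 of them)

so the chain groups are C_0 ≅ Z^12, C_1 ≅ Z^27, C_2 ≅ Z^18.

Boundary ∂_1: C_1 → C_0 sends each edge [p,q] (with p < q) to q − p. For instance
  ∂[v_0,v_9] = [v_9] − [v_0].
As a 12×27 matrix over Z this has rank 10, with invariant factors (1,1,1,1,1,1,1,1,1,1).

Boundary ∂_2: C_2 → C_1 maps a triangle to the signed sum of its edges. For instance
  ∂[v_7,v_9,v_11] = [v_9,v_11] − [v_7,v_11] + [v_7,v_9],
  ∂[v_4,v_5,v_6] = [v_5,v_6] − [v_4,v_6] + [v_4,v_5].
As a 27×18 matrix over Z this has rank 17, with invariant factors (1,1,1,1,1,1,1,1,1,1,1,1,1,1,1,1,2).

Now H_k = ker ∂_k / im ∂_{k+1}, so:

  H_0: rank C_0 − rank ∂_1 = 12 − 10 = 2, and the invariant factors of ∂_1 are all 1, so H_0 = Z^2.
  H_1: rank ker ∂_1 − rank ∂_2 = (27 − 10) − 17 = 0, and ∂_2 has invariant factor 2 > 1, so H_1 = Z/2.
  H_2: rank ker ∂_2 − rank ∂_3 = (18 − 17) − 0 = 1, and there is no ∂_3, so H_2 = Z.

As a check, the Euler characteristic is 12 − 27 + 18 = 3, which agrees with 2 − 0 + 1 = 3.
(K is a triangulation of the disjoint union of the 2-sphere S^2 and the real projective plane RP^2.)

H_0 ≅ Z^2,  H_1 ≅ Z/2,  H_2 ≅ Z.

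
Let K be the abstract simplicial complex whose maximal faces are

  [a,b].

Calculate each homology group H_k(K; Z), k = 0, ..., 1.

H_0 = Z,  H_1 = 0.

Fix the vertex order a < b and write every simplex with vertices in increasing order. Then dim K = 1 and the simplices of K are:

  0-simplices (2): a, b
  1-simplices (1): ab

Hence C_0 ≅ Z^2, C_1 ≅ Z^1.

Boundary ∂_1: C_1 → C_0 is given by ∂[p,q] = [q] − [p].
As a 2×1 matrix over Z this has rank 1, with invariant factors (1).

Reading off H_k = ker ∂_k / im ∂_{k+1}:

  H_0: rank C_0 − rank ∂_1 = 2 − 1 = 1, and the invariant factors of ∂_1 are all 1, so H_0 ≅ Z.
  H_1: rank ker ∂_1 − rank ∂_2 = (1 − 1) − 0 = 0, and there is no ∂_2, so H_1 ≅ 0.

As a check, the Euler characteristic is 2 − 1 = 1, which agrees with 1 − 0 = 1.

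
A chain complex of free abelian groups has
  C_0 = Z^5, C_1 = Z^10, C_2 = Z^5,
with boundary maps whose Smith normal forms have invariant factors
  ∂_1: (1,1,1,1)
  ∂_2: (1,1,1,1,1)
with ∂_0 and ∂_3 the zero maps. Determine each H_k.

H_0 ≅ Z,  H_1 ≅ Z,  H_2 = 0.

H_0: b_0 = 5 − 0 − 4 = 1; torsion from ∂_1 factors > 1: none. So H_0 ≅ Z.
H_1: b_1 = 10 − 4 − 5 = 1; torsion from ∂_2 factors > 1: none. So H_1 ≅ Z.
H_2: b_2 = 5 − 5 − 0 = 0; torsion from ∂_3 factors > 1: none. So H_2 ≅ 0.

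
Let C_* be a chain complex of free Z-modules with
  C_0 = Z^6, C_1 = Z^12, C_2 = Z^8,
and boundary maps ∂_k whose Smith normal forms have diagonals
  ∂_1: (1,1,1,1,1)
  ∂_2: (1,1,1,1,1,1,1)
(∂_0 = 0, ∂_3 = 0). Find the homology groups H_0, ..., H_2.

H_0: b_0 = 6 − 0 − 5 = 1; torsion from ∂_1 factors > 1: none. So H_0 ≅ Z.
H_1: b_1 = 12 − 5 − 7 = 0; torsion from ∂_2 factors > 1: none. So H_1 ≅ 0.
H_2: b_2 = 8 − 7 − 0 = 1; torsion from ∂_3 factors > 1: none. So H_2 ≅ Z.

H_0 ≅ Z,  H_1 = 0,  H_2 ≅ Z.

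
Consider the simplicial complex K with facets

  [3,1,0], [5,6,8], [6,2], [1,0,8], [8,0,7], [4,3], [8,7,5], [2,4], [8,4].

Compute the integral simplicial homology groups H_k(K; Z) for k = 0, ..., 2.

Fix the vertex order 0 < 1 < 2 < 3 < 4 < 5 < 6 < 7 < 8 and write every simplex with vertices in increasing order. Then dim K = 2 and the simplices of K are:

  0-simplices (9): [0], [1], [2], [3], [4], [5], [6], [7], [8]
  1-simplices (15): [0,1], [0,3], [0,7], [0,8], [1,3], [1,8], [2,4], [2,6], [3,4], [4,8], [5,6], [5,7], [5,8], [6,8], [7,8]
  2-simplices (5): [0,1,3], [0,1,8], [0,7,8], [5,6,8], [5,7,8]

so the chain groups are C_0 ≅ Z^9, C_1 ≅ Z^15, C_2 ≅ Z^5.

Boundary ∂_1: C_1 → C_0 sends each edge [p,q] (with p < q) to q − p.
This gives a 9×15 integer matrix of rank 8; reducing to Smith normal form yields diagonal entries (1,1,1,1,1,1,1,1).

The boundary map ∂_2: C_2 → C_1 acts by ∂[p,q,r] = [q,r] − [p,r] + [p,q]. For instance
  ∂[0,1,3] = [1,3] − [0,3] + [0,1],
  ∂[5,7,8] = [7,8] − [5,8] + [5,7].
The resulting 15×5 matrix has rank 5, and its Smith normal form has invariant factors (1,1,1,1,1).

Now H_k = ker ∂_k / im ∂_{k+1}, so:

  H_0: rank C_0 − rank ∂_1 = 9 − 8 = 1, and the invariant factors of ∂_1 are all 1, so H_0 ≅ Z.
  H_1: rank ker ∂_1 − rank ∂_2 = (15 − 8) − 5 = 2, and the invariant factors of ∂_2 are all 1, so H_1 ≅ Z^2.
  H_2: rank ker ∂_2 − rank ∂_3 = (5 − 5) − 0 = 0, and there is no ∂_3, so H_2 ≅ 0.

As a check, the Euler characteristic is 9 − 15 + 5 = -1, which agrees with 1 − 2 + 0 = -1.

H_0 = Z,  H_1 = Z^2,  H_2 = 0.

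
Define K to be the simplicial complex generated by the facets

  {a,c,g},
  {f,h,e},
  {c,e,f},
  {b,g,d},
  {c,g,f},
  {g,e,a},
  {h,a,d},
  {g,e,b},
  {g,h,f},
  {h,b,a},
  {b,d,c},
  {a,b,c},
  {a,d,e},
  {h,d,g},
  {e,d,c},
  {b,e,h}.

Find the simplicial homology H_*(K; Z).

K has 8 vertices, 24 edges, 16 triangles.
rank ∂_0 = 0, rank ∂_1 = 7 ⇒ b_0 = 8 − 0 − 7 = 1; all invariant factors of ∂_1 are 1 so no torsion. So H_0 = Z.
rank ∂_1 = 7, rank ∂_2 = 15 ⇒ b_1 = 24 − 7 − 15 = 2; all invariant factors of ∂_2 are 1 so no torsion. So H_1 = Z^2.
rank ∂_2 = 15, rank ∂_3 = 0 ⇒ b_2 = 16 − 15 − 0 = 1. So H_2 = Z.

H_0 = Z,  H_1 = Z^2,  H_2 = Z.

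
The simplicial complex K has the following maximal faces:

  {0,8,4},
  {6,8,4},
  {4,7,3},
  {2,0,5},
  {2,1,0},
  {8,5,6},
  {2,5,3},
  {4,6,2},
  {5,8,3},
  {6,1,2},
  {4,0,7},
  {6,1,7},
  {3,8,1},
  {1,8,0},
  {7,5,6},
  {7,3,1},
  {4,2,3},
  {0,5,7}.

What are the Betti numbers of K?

b_0 = 1, b_1 = 2, b_2 = 1.

Fix the vertex order 0 < 1 < 2 < 3 < 4 < 5 < 6 < 7 < 8 and write every simplex with vertices in increasing order. Then dim K = 2 and the simplices of K are:

  0-simplices (9): [0], [1], [2], [3], [4], [5], [6], [7], [8]
  1-simplices (27): (27 of them)
  2-simplices (18): [0,1,2], [0,1,8], [0,2,5], [0,4,7], [0,4,8], [0,5,7], [1,2,6], [1,3,7], [1,3,8], [1,6,7], [2,3,4], [2,3,5], [2,4,6], [3,4,7], [3,5,8], [4,6,8], [5,6,7], [5,6,8]

so the chain groups are C_0 ≅ Z^9, C_1 ≅ Z^27, C_2 ≅ Z^18.

Boundary ∂_1: C_1 → C_0 sends each edge [p,q] (with p < q) to q − p.
The 9×27 boundary matrix has rank 8 and Smith normal form diag(1,1,1,1,1,1,1,1).

Boundary ∂_2: C_2 → C_1 maps a triangle to the signed sum of its edges. For instance
  ∂[3,5,8] = [5,8] − [3,8] + [3,5],
  ∂[0,1,8] = [1,8] − [0,8] + [0,1].
The resulting 27×18 matrix has rank 17, and its Smith normal form has invariant factors (1,1,1,1,1,1,1,1,1,1,1,1,1,1,1,1,1).

Now H_k = ker ∂_k / im ∂_{k+1}, so:

  H_0: rank C_0 − rank ∂_1 = 9 − 8 = 1, and the invariant factors of ∂_1 are all 1, so H_0 = Z.
  H_1: rank ker ∂_1 − rank ∂_2 = (27 − 8) − 17 = 2, and the invariant factors of ∂_2 are all 1, so H_1 = Z^2.
  H_2: rank ker ∂_2 − rank ∂_3 = (18 − 17) − 0 = 1, and there is no ∂_3, so H_2 = Z.

Hence the Betti numbers are b_0 = 1, b_1 = 2, b_2 = 1.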